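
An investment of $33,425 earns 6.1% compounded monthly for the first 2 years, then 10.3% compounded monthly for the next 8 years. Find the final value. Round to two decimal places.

$85,753.67

After 2 years at 6.1%: 33,425 × 1.1294050205 ≈ 37,750.3628.
Then 8 years at 10.3%: 37,750.3628 × 2.2715985097 ≈ 85,753.6679.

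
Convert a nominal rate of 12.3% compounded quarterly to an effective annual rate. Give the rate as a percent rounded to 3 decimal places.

EAR = (1 + 12.3%/4)^4 − 1 = (1 + 0.03075)^4 − 1.
(1 + 0.03075)^4 ≈ 1.128791, so EAR ≈ 12.87906%.

12.879%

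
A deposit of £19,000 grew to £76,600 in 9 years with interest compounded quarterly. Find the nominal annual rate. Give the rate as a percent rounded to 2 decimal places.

15.79%

The 36-period growth factor is 76,600/19,000 = 4.03158.
r/4 = 4.03158^(1/36) − 1 ≈ 0.0394863, so r ≈ 4·0.0394863 = 15.79451%.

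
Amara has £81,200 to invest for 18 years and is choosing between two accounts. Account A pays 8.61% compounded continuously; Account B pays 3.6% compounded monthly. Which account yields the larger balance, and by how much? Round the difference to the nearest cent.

A: e^(0.0861·18) = e^1.5498 ≈ 4.71052798278, so 81,200 × 4.71052798278 ≈ 382,494.8722.
B: (1 + 0.003)^216 ≈ 1.90985999751, so 81,200 × 1.90985999751 ≈ 155,080.6318.
Difference ≈ 227,414.2404 in favor of A.

Account A, by £227,414.24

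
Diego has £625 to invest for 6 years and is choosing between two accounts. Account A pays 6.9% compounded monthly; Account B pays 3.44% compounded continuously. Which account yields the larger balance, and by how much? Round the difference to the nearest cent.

Account A, by £176.14

A: (1 + 0.00575)^72 ≈ 1.51106438, so 625 × 1.51106438 ≈ 944.4152.
B: e^(0.0344·6) = e^0.2064 ≈ 1.2292448, so 625 × 1.2292448 ≈ 768.2780.
Difference ≈ 176.1372 in favor of A.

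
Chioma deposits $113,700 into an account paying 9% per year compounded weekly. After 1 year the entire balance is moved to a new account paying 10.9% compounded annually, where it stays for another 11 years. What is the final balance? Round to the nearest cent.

$388,204.16

After 1 years at 9%: 113,700 × 1.09408916588 ≈ 124,397.9382.
Then 11 years at 10.9%: 124,397.9382 × 3.12066397616 ≈ 388,204.1643.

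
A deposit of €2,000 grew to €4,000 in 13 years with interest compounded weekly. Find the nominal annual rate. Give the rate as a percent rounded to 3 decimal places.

5.335%

(1 + r/52)^676 = 4,000/2,000 = 2.
1 + r/52 = 2^(1/676) ≈ 1.001026, so r/52 ≈ 0.00102589.
r ≈ 52·0.00102589 = 5.33464%.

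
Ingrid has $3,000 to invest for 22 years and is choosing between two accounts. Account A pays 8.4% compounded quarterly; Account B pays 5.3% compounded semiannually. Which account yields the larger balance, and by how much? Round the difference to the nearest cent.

Account A, by $9,198.08

Account A growth factor: (1 + 0.021)^88 ≈ 6.2268055474; balance ≈ 18,680.4166.
Account B growth factor: (1 + 0.0265)^44 ≈ 3.160777776; balance ≈ 9,482.3333.
Account A is larger by 9,198.0833.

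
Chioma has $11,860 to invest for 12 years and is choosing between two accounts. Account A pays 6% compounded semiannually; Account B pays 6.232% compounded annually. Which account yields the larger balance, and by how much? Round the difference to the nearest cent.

Account B, by $390.10

A: (1 + 0.03)^24 ≈ 2.0327941065, so 11,860 × 2.0327941065 ≈ 24,108.9381.
B: (1 + 0.06232)^12 ≈ 2.0656859458, so 11,860 × 2.0656859458 ≈ 24,499.0353.
Difference ≈ 390.0972 in favor of B.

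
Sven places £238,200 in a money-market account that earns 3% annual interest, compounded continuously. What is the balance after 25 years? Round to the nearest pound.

A = P·e^(rt) = 238,200·e^(0.03·25) = 238,200·e^0.75.
e^0.75 ≈ 2.11700001661, so A ≈ 504,269.4040.

£504,269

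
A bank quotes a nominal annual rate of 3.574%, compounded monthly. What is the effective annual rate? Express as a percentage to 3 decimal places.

3.633%

One year is 12 periods at 0.00297833 each: (1 + 0.00297833)^12 ≈ 1.036331.
EAR = 1.036331 − 1 ≈ 3.63313%.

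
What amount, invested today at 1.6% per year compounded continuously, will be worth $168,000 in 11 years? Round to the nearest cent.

$140,887.82

P = A·e^(−rt) = 168,000·e^(−0.176).
e^(−0.176) ≈ 0.838617983337, so P ≈ 140,887.8212.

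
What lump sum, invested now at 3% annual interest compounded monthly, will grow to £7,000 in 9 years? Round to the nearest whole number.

Growth factor = (1 + 0.0025)^108 ≈ 1.309523148.
P = 7,000/1.309523148 ≈ 5,345.4572.

£5,345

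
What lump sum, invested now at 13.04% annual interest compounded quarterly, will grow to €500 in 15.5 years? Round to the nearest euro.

Growth factor = (1 + 0.0326)^62 ≈ 7.30788129.
P = 500/7.30788129 ≈ 68.4193.

€68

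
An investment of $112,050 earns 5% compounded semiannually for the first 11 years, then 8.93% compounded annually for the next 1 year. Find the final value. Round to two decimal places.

Phase 1: 112,050·(1 + 0.025)^22 ≈ 192,902.0751.
Phase 2: 192,902.0751·(1 + 0.0893)^1 ≈ 210,128.2304.

$210,128.23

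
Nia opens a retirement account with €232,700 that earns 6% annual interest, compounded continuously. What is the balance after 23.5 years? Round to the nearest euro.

A = P·e^(rt) = 232,700·e^(0.06·23.5) = 232,700·e^1.41.
e^1.41 ≈ 4.09595540407, so A ≈ 953,128.8225.

€953,129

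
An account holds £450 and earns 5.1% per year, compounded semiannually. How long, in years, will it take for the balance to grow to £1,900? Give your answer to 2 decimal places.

(1 + 0.0255)^(2t) = 1,900/450 = 4.2222.
2t·ln(1 + 0.0255) = ln(4.2222); 2t = 1.4404/0.0251803 ≈ 57.2019.
t ≈ 28.6010 years.

28.60 years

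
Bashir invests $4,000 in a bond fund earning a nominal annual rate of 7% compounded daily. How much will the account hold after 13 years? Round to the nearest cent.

Periodic rate = 7%/365 = 0.000191781; periods = 365·13 = 4745.
A = 4,000·(1 + 0.07/365)^4745 ≈ 4,000·2.484105788 ≈ 9,936.4232.

$9,936.42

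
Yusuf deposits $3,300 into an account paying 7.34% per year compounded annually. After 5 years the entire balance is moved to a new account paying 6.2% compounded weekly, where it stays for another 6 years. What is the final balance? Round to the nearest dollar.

$6,820

After 5 years at 7.34%: 3,300 × 1.424977329 ≈ 4,702.4252.
Then 6 years at 6.2%: 4,702.4252 × 1.450311567 ≈ 6,819.9816.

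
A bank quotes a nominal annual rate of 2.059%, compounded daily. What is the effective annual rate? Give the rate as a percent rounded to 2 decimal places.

One year is 365 periods at 0.000056411 each: (1 + 0.000056411)^365 ≈ 1.020803.
EAR = 1.020803 − 1 ≈ 2.08028%.

2.08%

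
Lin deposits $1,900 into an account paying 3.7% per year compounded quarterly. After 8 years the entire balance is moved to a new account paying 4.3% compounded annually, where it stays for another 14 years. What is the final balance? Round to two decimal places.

$4,599.33

After 8 years at 3.7%: 1,900 × 1.342642093 ≈ 2,551.0200.
Then 14 years at 4.3%: 2,551.0200 × 1.802936031 ≈ 4,599.3258.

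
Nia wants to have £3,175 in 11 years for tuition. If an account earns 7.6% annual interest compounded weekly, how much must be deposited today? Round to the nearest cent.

Growth factor = (1 + 0.076/52)^572 ≈ 2.305712344.
P = 3,175/2.305712344 ≈ 1,377.0148.

£1,377.01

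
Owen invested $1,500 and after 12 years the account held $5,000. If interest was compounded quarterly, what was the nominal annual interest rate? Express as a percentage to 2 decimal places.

(1 + r/4)^48 = 5,000/1,500 = 3.33333.
1 + r/4 = 3.33333^(1/48) ≈ 1.0254, so r/4 ≈ 0.0254.
r ≈ 4·0.0254 = 10.15999%.

10.16%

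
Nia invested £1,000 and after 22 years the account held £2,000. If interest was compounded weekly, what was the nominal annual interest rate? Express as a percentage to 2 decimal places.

3.15%

The 1144-period growth factor is 2,000/1,000 = 2.
r/52 = 2^(1/1144) − 1 ≈ 0.000606081, so r ≈ 52·0.000606081 = 3.15162%.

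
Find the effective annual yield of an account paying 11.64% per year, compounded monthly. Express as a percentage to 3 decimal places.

EAR = (1 + 11.64%/12)^12 − 1 = (1 + 0.0097)^12 − 1.
(1 + 0.0097)^12 ≈ 1.122815, so EAR ≈ 12.28152%.

12.282%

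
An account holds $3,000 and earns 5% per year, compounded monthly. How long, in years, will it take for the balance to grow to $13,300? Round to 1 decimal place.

(1 + 0.00416667)^(12t) = 13,300/3,000 = 4.4333.
12t·ln(1 + 0.00416667) = ln(4.4333); 12t = 1.4892/0.00415801 ≈ 358.1405.
t ≈ 29.8450 years.

29.8 years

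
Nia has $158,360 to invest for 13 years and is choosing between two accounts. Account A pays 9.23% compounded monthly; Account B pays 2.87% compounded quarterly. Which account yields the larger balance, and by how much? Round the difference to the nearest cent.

A: (1 + 0.0923/12)^156 ≈ 3.30457843558, so 158,360 × 3.30457843558 ≈ 523,313.0411.
B: (1 + 0.007175)^52 ≈ 1.45029628779, so 158,360 × 1.45029628779 ≈ 229,668.9201.
Difference ≈ 293,644.1209 in favor of A.

Account A, by $293,644.12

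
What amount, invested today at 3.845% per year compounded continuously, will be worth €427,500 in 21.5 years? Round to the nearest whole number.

€187,032

P = A·e^(−rt) = 427,500·e^(−0.826675).
e^(−0.826675) ≈ 0.437501563271, so P ≈ 187,031.9183.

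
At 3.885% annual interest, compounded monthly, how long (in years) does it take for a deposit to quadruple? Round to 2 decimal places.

35.74 years

(1 + 0.0032375)^(12t) = 4.
12t = ln 4 / ln(1 + 0.0032375) ≈ 1.3863/0.00323227 ≈ 428.8918.
t ≈ 35.7410.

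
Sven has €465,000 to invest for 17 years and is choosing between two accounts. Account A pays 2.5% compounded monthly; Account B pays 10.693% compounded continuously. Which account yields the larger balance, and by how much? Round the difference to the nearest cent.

A: (1 + 0.025/12)^204 ≈ 1.52891434573, so 465,000 × 1.52891434573 ≈ 710,945.1708.
B: e^(0.10693·17) = e^1.81781 ≈ 6.158356869505, so 465,000 × 6.158356869505 ≈ 2,863,635.9443.
Difference ≈ 2,152,690.7736 in favor of B.

Account B, by €2,152,690.77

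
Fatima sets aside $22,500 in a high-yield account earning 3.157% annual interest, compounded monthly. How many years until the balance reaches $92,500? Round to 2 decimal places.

(1 + 0.00263083)^(12t) = 92,500/22,500 = 4.1111.
12t·ln(1 + 0.00263083) = ln(4.1111); 12t = 1.4137/0.00262738 ≈ 538.0623.
t ≈ 44.8385 years.

44.84 years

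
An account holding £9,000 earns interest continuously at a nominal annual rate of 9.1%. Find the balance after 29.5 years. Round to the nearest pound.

A = P·e^(rt) = 9,000·e^(0.091·29.5) = 9,000·e^2.6845.
e^2.6845 ≈ 14.6508741115, so A ≈ 131,857.8670.

£131,858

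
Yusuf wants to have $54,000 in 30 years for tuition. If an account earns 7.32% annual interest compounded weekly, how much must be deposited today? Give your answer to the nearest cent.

$6,016.64

Growth factor = (1 + 0.0732/52)^1560 ≈ 8.9751154953.
P = 54,000/8.9751154953 ≈ 6,016.6357.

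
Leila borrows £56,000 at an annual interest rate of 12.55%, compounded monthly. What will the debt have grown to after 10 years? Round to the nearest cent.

£195,162.88

Growth factor = (1 + 0.1255/12)^120 ≈ 3.48505140982.
A ≈ 56,000 × 3.48505140982 ≈ 195,162.8790.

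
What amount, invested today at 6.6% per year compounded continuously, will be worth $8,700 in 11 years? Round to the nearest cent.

$4,209.41

P = A·e^(−rt) = 8,700·e^(−0.726).
e^(−0.726) ≈ 0.4838404865, so P ≈ 4,209.4122.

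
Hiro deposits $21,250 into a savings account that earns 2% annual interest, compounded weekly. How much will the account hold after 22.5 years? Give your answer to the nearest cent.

Growth factor = (1 + 0.02/52)^1170 ≈ 1.5681765068.
A ≈ 21,250 × 1.5681765068 ≈ 33,323.7508.

$33,323.75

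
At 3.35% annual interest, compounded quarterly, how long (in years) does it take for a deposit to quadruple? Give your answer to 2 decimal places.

41.55 years

(1 + 0.008375)^(4t) = 4.
4t = ln 4 / ln(1 + 0.008375) ≈ 1.3863/0.00834012 ≈ 166.2199.
t ≈ 41.5550.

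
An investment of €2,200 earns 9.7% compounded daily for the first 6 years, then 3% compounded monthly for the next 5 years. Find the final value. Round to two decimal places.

€4,573.11

After 6 years at 9.7%: 2,200 × 1.789475713 ≈ 3,936.8466.
Then 5 years at 3%: 3,936.8466 × 1.161616782 ≈ 4,573.1070.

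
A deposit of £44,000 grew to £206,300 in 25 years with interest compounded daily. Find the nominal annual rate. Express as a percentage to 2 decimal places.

The 9125-period growth factor is 206,300/44,000 = 4.68864.
r/365 = 4.68864^(1/9125) − 1 ≈ 0.000169345, so r ≈ 365·0.000169345 = 6.18109%.

6.18%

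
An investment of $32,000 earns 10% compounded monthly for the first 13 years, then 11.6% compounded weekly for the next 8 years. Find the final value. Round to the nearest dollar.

$295,100

After 13 years at 10%: 32,000 × 3.64958418465 ≈ 116,786.6939.
Then 8 years at 11.6%: 116,786.6939 × 2.52683229223 ≈ 295,100.3895.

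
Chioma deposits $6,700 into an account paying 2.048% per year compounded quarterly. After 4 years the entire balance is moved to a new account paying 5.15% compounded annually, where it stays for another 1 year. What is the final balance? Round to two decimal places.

$7,644.88

After 4 years at 2.048%: 6,700 × 1.085142156 ≈ 7,270.4524.
Then 1 years at 5.15%: 7,270.4524 × 1.0515 ≈ 7,644.8807.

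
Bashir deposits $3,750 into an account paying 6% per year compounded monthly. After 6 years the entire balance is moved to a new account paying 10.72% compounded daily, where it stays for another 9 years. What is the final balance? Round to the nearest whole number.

$14,091

Phase 1: 3,750·(1 + 0.005)^72 ≈ 5,370.1660.
Phase 2: 5,370.1660·(1 + 0.1072/365)^3285 ≈ 14,090.7306.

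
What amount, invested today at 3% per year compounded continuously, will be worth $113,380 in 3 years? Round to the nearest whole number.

P = A·e^(−rt) = 113,380·e^(−0.09).
e^(−0.09) ≈ 0.913931185271, so P ≈ 103,621.5178.

$103,622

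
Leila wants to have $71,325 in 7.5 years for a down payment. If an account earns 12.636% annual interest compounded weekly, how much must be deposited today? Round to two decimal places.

Periodic rate = 12.636%/52 = 0.00243; 390 periods.
P = 71,325/(1 + 0.00243)^390 ≈ 71,325/2.5768053789 ≈ 27,679.6224.

$27,679.62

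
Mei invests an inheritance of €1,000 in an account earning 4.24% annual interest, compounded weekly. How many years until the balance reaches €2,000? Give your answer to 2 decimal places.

16.35 years

We need (1 + 0.000815385)^(52t) = 2, so 52t = ln 2 / ln 1.000815 ≈ 850.4327.
t ≈ 850.4327/52 = 16.3545 years.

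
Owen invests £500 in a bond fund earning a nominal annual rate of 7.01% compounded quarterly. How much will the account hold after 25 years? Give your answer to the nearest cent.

Periodic rate = 7.01%/4 = 0.017525; periods = 4·25 = 100.
A = 500·(1 + 0.017525)^100 ≈ 500·5.682099563 ≈ 2,841.0498.

£2,841.05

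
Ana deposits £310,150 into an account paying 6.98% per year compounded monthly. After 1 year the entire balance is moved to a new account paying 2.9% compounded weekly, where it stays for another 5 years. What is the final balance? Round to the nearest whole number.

£384,373

After 1 years at 6.98%: 310,150 × 1.07207688602 ≈ 332,504.6462.
Then 5 years at 2.9%: 332,504.6462 × 1.15599284679 ≈ 384,372.9925.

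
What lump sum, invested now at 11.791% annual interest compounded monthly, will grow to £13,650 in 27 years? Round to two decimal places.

Growth factor = (1 + 0.11791/12)^324 ≈ 23.760655713.
P = 13,650/23.760655713 ≈ 574.4791.

£574.48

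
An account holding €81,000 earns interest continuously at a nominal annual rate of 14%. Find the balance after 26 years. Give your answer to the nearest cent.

A = P·e^(rt) = 81,000·e^(0.14·26) = 81,000·e^3.64.
e^3.64 ≈ 38.0918367254, so A ≈ 3,085,438.7748.

€3,085,438.77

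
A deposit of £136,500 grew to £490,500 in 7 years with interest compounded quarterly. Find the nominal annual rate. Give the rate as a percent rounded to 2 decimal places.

18.70%

(1 + r/4)^28 = 490,500/136,500 = 3.59341.
1 + r/4 = 3.59341^(1/28) ≈ 1.046742, so r/4 ≈ 0.0467417.
r ≈ 4·0.0467417 = 18.69667%.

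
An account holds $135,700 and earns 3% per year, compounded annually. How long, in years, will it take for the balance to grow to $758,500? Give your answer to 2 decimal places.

58.22 years

(1 + 0.03)^t = 758,500/135,700 = 5.5895.
t·ln(1 + 0.03) = ln(5.5895); t = 1.7209/0.0295588 ≈ 58.2194.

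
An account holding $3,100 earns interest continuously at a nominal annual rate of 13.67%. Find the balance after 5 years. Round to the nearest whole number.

$6,140

A = P·e^(rt) = 3,100·e^(0.1367·5) = 3,100·e^0.6835.
e^0.6835 ≈ 1.980798408, so A ≈ 6,140.4751.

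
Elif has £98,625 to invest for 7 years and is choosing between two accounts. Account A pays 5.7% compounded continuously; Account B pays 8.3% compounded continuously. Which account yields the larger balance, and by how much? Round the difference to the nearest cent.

Account A growth factor: e^(0.057·7) = e^0.399 ≈ 1.49033361861; balance ≈ 146,984.1531.
Account B growth factor: e^(0.083·7) = e^0.581 ≈ 1.7878253625; balance ≈ 176,324.2764.
Account B is larger by 29,340.1232.

Account B, by £29,340.12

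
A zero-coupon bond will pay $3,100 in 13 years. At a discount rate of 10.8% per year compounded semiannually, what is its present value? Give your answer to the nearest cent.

Growth factor = (1 + 0.054)^26 ≈ 3.925146609.
P = 3,100/3.925146609 ≈ 789.7794.

$789.78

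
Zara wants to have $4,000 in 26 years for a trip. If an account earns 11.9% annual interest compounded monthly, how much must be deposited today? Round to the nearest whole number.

Growth factor = (1 + 0.119/12)^312 ≈ 21.73142979.
P = 4,000/21.73142979 ≈ 184.0652.

$184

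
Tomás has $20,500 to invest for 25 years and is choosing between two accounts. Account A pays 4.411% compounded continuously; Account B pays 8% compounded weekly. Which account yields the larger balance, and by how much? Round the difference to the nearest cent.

Account A growth factor: e^(0.04411·25) = e^1.10275 ≈ 3.0124388504; balance ≈ 61,754.9964.
Account B growth factor: (1 + 0.08/52)^1300 ≈ 7.37770868821; balance ≈ 151,243.0281.
Account B is larger by 89,488.0317.

Account B, by $89,488.03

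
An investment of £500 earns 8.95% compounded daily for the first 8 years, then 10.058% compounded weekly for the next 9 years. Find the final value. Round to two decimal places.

After 8 years at 8.95%: 500 × 2.046052303 ≈ 1,023.0262.
Then 9 years at 10.058%: 1,023.0262 × 2.470315005 ≈ 2,527.1969.

£2,527.20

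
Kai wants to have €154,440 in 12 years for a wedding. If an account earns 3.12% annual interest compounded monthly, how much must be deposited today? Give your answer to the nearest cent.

Periodic rate = 3.12%/12 = 0.0026; 144 periods.
P = 154,440/(1 + 0.0026)^144 ≈ 154,440/1.45341232896 ≈ 106,260.2793.

€106,260.28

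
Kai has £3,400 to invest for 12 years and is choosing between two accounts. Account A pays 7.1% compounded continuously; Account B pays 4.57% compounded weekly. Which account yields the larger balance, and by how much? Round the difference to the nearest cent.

A: e^(0.071·12) = e^0.852 ≈ 2.344330828, so 3,400 × 2.344330828 ≈ 7,970.7248.
B: (1 + 0.0457/52)^624 ≈ 1.730065314, so 3,400 × 1.730065314 ≈ 5,882.2221.
Difference ≈ 2,088.5027 in favor of A.

Account A, by £2,088.50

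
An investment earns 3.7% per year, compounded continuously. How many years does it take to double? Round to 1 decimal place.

18.7 years

e^(0.037t) = 2, so 0.037t = ln 2 ≈ 0.69315.
t ≈ 0.69315/0.037 ≈ 18.7337.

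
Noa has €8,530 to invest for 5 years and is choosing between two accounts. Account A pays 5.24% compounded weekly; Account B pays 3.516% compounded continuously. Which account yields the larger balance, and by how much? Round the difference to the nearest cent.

Account A growth factor: (1 + 0.0524/52)^260 ≈ 1.2993551214; balance ≈ 11,083.4992.
Account B growth factor: e^(0.03516·5) = e^0.1758 ≈ 1.1921995949; balance ≈ 10,169.4625.
Account A is larger by 914.0366.

Account A, by €914.04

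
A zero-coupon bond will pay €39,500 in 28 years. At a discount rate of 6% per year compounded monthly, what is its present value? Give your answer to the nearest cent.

€7,392.65

Growth factor = (1 + 0.005)^336 ≈ 5.3431424181.
P = 39,500/5.3431424181 ≈ 7,392.6534.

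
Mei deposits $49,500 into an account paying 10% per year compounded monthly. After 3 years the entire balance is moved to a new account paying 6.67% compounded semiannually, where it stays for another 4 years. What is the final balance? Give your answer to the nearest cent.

After 3 years at 10%: 49,500 × 1.3481818424 ≈ 66,735.0012.
Then 4 years at 6.67%: 66,735.0012 × 1.3001083586 ≈ 86,762.7329.

$86,762.73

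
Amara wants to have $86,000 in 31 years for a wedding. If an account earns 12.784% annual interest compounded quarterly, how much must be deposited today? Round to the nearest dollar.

$1,739

Periodic rate = 12.784%/4 = 0.03196; 124 periods.
P = 86,000/(1 + 0.03196)^124 ≈ 86,000/49.453281739 ≈ 1,739.0150.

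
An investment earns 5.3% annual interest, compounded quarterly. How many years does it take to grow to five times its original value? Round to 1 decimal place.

30.6 years

(1 + 0.01325)^(4t) = 5.
4t = ln 5 / ln(1 + 0.01325) ≈ 1.6094/0.013163 ≈ 122.2700.
t ≈ 30.5675.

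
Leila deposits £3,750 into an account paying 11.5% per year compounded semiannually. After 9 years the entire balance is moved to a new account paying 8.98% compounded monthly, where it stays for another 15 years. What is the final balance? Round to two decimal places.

After 9 years at 11.5%: 3,750 × 2.7355633012 ≈ 10,258.3624.
Then 15 years at 8.98%: 10,258.3624 × 3.8266317547 ≈ 39,254.9752.

£39,254.98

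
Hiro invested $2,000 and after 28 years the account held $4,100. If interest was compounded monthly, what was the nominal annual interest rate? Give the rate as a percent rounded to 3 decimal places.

(1 + r/12)^336 = 4,100/2,000 = 2.05.
1 + r/12 = 2.05^(1/336) ≈ 1.002139, so r/12 ≈ 0.00213871.
r ≈ 12·0.00213871 = 2.56645%.

2.566%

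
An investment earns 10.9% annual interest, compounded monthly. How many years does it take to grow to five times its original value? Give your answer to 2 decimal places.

(1 + 0.00908333)^(12t) = 5.
12t = ln 5 / ln(1 + 0.00908333) ≈ 1.6094/0.00904233 ≈ 177.9893.
t ≈ 14.8324.

14.83 years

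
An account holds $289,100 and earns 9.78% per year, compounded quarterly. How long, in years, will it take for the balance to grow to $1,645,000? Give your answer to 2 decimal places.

17.99 years

We need (1 + 0.02445)^(4t) = 5.6901, so 4t = ln 5.6901 / ln 1.02445 ≈ 71.9793.
t ≈ 71.9793/4 = 17.9948 years.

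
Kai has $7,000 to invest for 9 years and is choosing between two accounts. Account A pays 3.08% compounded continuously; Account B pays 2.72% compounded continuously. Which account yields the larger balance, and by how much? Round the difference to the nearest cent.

Account A, by $294.45

A: e^(0.0308·9) = e^0.2772 ≈ 1.319430231, so 7,000 × 1.319430231 ≈ 9,236.0116.
B: e^(0.0272·9) = e^0.2448 ≈ 1.277365814, so 7,000 × 1.277365814 ≈ 8,941.5607.
Difference ≈ 294.4509 in favor of A.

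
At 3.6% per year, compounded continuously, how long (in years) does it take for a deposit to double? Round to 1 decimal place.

19.3 years

e^(0.036t) = 2, so 0.036t = ln 2 ≈ 0.69315.
t ≈ 0.69315/0.036 ≈ 19.2541.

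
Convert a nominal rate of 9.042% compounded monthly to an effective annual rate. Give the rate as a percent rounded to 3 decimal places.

EAR = (1 + 9.042%/12)^12 − 1 = (1 + 0.007535)^12 − 1.
(1 + 0.007535)^12 ≈ 1.094263, so EAR ≈ 9.42630%.

9.426%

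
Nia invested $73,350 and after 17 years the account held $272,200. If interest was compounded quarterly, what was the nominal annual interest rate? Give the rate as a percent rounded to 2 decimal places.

(1 + r/4)^68 = 272,200/73,350 = 3.71097.
1 + r/4 = 3.71097^(1/68) ≈ 1.019471, so r/4 ≈ 0.0194709.
r ≈ 4·0.0194709 = 7.78835%.

7.79%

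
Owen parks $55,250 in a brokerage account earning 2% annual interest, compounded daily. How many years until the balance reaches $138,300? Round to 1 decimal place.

45.9 years

We need (1 + 0.0000547945)^(365t) = 2.5032, so 365t = ln 2.5032 / ln 1.000055 ≈ 16745.8722.
t ≈ 16745.8722/365 = 45.8791 years.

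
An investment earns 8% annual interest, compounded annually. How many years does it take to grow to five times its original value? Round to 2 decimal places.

20.91 years

(1 + 0.08)^t = 5.
t = ln 5 / ln(1 + 0.08) ≈ 1.6094/0.076961 ≈ 20.9124.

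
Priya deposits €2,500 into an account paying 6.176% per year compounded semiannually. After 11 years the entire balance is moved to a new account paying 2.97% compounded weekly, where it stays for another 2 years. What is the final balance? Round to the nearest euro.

After 11 years at 6.176%: 2,500 × 1.952443648 ≈ 4,881.1091.
Then 2 years at 2.97%: 4,881.1091 × 1.061181641 ≈ 5,179.7434.

€5,180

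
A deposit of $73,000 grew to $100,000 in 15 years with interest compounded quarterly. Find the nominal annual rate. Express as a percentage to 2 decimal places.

The 60-period growth factor is 100,000/73,000 = 1.36986.
r/4 = 1.36986^(1/60) − 1 ≈ 0.00525896, so r ≈ 4·0.00525896 = 2.10358%.

2.10%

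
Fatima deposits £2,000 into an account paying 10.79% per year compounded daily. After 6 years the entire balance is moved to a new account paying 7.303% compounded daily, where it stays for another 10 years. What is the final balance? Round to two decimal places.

£7,930.20

After 6 years at 10.79%: 2,000 × 1.910384112 ≈ 3,820.7682.
Then 10 years at 7.303%: 3,820.7682 × 2.0755516 ≈ 7,930.2016.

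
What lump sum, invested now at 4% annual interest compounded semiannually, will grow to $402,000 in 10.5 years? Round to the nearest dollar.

$265,230

Growth factor = (1 + 0.02)^21 ≈ 1.5156663439.
P = 402,000/1.5156663439 ≈ 265,229.8783.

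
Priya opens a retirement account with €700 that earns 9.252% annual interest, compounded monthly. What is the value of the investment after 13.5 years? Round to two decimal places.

€2,429.18

Periodic rate = 9.252%/12 = 0.00771; periods = 12·13.5 = 162.
A = 700·(1 + 0.00771)^162 ≈ 700·3.470260401 ≈ 2,429.1823.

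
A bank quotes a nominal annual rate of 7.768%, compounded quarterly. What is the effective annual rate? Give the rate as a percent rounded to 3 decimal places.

EAR = (1 + 7.768%/4)^4 − 1 = (1 + 0.01942)^4 − 1.
(1 + 0.01942)^4 ≈ 1.079972, so EAR ≈ 7.99723%.

7.997%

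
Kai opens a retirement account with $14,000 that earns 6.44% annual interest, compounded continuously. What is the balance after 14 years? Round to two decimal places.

A = P·e^(rt) = 14,000·e^(0.0644·14) = 14,000·e^0.9016.
e^0.9016 ≈ 2.4635416261, so A ≈ 34,489.5828.

$34,489.58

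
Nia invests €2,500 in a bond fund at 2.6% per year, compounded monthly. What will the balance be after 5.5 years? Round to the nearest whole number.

€2,884

Growth factor = (1 + 0.026/12)^66 ≈ 1.153551341.
A ≈ 2,500 × 1.153551341 ≈ 2,883.8784.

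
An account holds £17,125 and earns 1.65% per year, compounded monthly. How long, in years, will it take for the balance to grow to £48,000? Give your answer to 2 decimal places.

We need (1 + 0.001375)^(12t) = 2.8029, so 12t = ln 2.8029 / ln 1.001375 ≈ 750.0873.
t ≈ 750.0873/12 = 62.5073 years.

62.51 years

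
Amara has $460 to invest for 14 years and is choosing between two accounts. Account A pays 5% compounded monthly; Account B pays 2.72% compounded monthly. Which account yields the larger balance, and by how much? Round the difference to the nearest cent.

Account A growth factor: (1 + 0.05/12)^168 ≈ 2.01082625; balance ≈ 924.9801.
Account B growth factor: (1 + 0.0272/12)^168 ≈ 1.46282439; balance ≈ 672.8992.
Account A is larger by 252.0809.

Account A, by $252.08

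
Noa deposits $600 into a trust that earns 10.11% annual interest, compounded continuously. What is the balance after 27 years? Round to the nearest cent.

$9,196.97

A = P·e^(rt) = 600·e^(0.1011·27) = 600·e^2.7297.
e^2.7297 ≈ 15.32828784, so A ≈ 9,196.9727.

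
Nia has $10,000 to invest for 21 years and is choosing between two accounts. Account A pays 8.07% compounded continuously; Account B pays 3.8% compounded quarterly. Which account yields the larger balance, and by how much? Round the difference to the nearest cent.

A: e^(0.0807·21) = e^1.6947 ≈ 5.4450122165, so 10,000 × 5.4450122165 ≈ 54,450.1222.
B: (1 + 0.0095)^84 ≈ 2.2127439169, so 10,000 × 2.2127439169 ≈ 22,127.4392.
Difference ≈ 32,322.6830 in favor of A.

Account A, by $32,322.68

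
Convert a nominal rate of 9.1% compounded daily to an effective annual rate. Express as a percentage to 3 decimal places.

EAR = (1 + 9.1%/365)^365 − 1 = (1 + 0.000249315)^365 − 1.
(1 + 0.000249315)^365 ≈ 1.095257, so EAR ≈ 9.52566%.

9.526%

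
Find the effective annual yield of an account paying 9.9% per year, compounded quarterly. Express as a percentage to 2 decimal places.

One year is 4 periods at 0.02475 each: (1 + 0.02475)^4 ≈ 1.102736.
EAR = 1.102736 − 1 ≈ 10.27364%.

10.27%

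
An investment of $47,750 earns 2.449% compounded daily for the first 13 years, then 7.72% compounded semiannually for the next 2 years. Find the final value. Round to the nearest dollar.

After 13 years at 2.449%: 47,750 × 1.3748701906 ≈ 65,650.0516.
Then 2 years at 7.72%: 65,650.0516 × 1.1635720298 ≈ 76,388.5638.

$76,389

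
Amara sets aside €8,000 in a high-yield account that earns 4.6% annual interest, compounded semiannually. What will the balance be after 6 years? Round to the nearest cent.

Growth factor = (1 + 0.023)^12 ≈ 1.3137344984.
A ≈ 8,000 × 1.3137344984 ≈ 10,509.8760.

€10,509.88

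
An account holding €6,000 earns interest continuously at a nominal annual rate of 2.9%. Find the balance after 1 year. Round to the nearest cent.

€6,176.55

A = P·e^(rt) = 6,000·e^(0.029·1) = 6,000·e^0.029.
e^0.029 ≈ 1.029424594, so A ≈ 6,176.5476.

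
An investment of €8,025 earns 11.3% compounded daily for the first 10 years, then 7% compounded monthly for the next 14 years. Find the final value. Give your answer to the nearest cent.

€65,992.40

Phase 1: 8,025·(1 + 0.113/365)^3650 ≈ 24,838.2993.
Phase 2: 24,838.2993·(1 + 0.07/12)^168 ≈ 65,992.3959.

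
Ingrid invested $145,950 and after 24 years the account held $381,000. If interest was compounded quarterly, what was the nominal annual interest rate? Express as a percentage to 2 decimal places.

4.02%

The 96-period growth factor is 381,000/145,950 = 2.61048.
r/4 = 2.61048^(1/96) − 1 ≈ 0.0100453, so r ≈ 4·0.0100453 = 4.01811%.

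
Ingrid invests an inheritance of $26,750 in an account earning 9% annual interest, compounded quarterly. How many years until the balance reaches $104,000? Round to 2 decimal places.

(1 + 0.0225)^(4t) = 104,000/26,750 = 3.8879.
4t·ln(1 + 0.0225) = ln(3.8879); 4t = 1.3579/0.0222506 ≈ 61.0256.
t ≈ 15.2564 years.

15.26 years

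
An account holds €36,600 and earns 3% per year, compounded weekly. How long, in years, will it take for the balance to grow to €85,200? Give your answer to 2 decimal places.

28.17 years

(1 + 0.000576923)^(52t) = 85,200/36,600 = 2.3279.
52t·ln(1 + 0.000576923) = ln(2.3279); 52t = 0.84495/0.000576757 ≈ 1465.0080.
t ≈ 28.1732 years.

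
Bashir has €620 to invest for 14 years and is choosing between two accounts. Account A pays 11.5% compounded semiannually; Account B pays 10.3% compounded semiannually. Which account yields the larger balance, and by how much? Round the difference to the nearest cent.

Account A, by €436.89

Account A growth factor: (1 + 0.0575)^28 ≈ 4.78465391; balance ≈ 2,966.4854.
Account B growth factor: (1 + 0.0515)^28 ≈ 4.079996181; balance ≈ 2,529.5976.
Account A is larger by 436.8878.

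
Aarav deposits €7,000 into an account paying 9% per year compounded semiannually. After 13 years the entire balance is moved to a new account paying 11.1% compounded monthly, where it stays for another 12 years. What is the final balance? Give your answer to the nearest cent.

€82,783.30

After 13 years at 9%: 7,000 × 3.1406790071 ≈ 21,984.7530.
Then 12 years at 11.1%: 21,984.7530 × 3.7654870978 ≈ 82,783.3040.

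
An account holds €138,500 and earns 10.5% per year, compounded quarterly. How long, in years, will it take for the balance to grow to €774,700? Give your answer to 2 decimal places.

We need (1 + 0.02625)^(4t) = 5.5935, so 4t = ln 5.5935 / ln 1.02625 ≈ 66.4421.
t ≈ 66.4421/4 = 16.6105 years.

16.61 years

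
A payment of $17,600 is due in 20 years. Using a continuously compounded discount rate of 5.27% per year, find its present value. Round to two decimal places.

$6,134.32

P = A·e^(−rt) = 17,600·e^(−1.054).
e^(−1.054) ≈ 0.34854079389, so P ≈ 6,134.3180.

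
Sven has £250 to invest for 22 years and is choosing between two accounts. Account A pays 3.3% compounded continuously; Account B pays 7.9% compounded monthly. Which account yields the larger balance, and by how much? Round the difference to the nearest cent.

Account A growth factor: e^(0.033·22) = e^0.726 ≈ 2.06679686; balance ≈ 516.6992.
Account B growth factor: (1 + 0.079/12)^264 ≈ 5.653665345; balance ≈ 1,413.4163.
Account B is larger by 896.7171.

Account B, by £896.72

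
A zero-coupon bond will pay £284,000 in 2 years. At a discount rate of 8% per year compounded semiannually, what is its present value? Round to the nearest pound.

£242,764

Periodic rate = 8%/2 = 0.04; 4 periods.
P = 284,000/(1 + 0.04)^4 ≈ 284,000/1.16985856 ≈ 242,764.3903.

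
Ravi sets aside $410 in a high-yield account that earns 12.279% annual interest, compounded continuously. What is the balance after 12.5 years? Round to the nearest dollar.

$1,903

A = P·e^(rt) = 410·e^(0.12279·12.5) = 410·e^1.534875.
e^1.534875 ≈ 4.640745401, so A ≈ 1,902.7056.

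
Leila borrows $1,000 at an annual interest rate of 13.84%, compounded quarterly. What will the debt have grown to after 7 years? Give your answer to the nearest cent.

Periodic rate = 13.84%/4 = 0.0346; periods = 4·7 = 28.
A = 1,000·(1 + 0.0346)^28 ≈ 1,000·2.591965843 ≈ 2,591.9658.

$2,591.97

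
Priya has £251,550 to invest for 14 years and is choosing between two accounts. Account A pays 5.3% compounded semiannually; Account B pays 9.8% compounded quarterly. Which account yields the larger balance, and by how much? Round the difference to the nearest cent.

Account B, by £452,441.64

Account A growth factor: (1 + 0.0265)^28 ≈ 2.07993950541; balance ≈ 523,208.7826.
Account B growth factor: (1 + 0.0245)^56 ≈ 3.87855463322; balance ≈ 975,650.4180.
Account B is larger by 452,441.6354.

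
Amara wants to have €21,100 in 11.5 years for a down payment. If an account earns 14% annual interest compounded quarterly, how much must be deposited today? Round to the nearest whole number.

€4,335

Periodic rate = 14%/4 = 0.035; 46 periods.
P = 21,100/(1 + 0.035)^46 ≈ 21,100/4.8669411006 ≈ 4,335.3720.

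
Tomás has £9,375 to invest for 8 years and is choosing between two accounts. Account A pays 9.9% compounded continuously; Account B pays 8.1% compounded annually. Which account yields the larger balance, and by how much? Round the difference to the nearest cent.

A: e^(0.099·8) = e^0.792 ≈ 2.2078076288, so 9,375 × 2.2078076288 ≈ 20,698.1965.
B: (1 + 0.081)^8 ≈ 1.8646853193, so 9,375 × 1.8646853193 ≈ 17,481.4249.
Difference ≈ 3,216.7717 in favor of A.

Account A, by £3,216.77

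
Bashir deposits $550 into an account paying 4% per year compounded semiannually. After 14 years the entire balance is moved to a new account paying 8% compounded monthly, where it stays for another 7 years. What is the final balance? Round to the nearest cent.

Phase 1: 550·(1 + 0.02)^28 ≈ 957.5633.
Phase 2: 957.5633·(1 + 0.08/12)^84 ≈ 1,673.2672.

$1,673.27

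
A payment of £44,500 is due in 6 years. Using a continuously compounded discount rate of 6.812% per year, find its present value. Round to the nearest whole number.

P = A·e^(−rt) = 44,500·e^(−0.40872).
e^(−0.40872) ≈ 0.66450026635, so P ≈ 29,570.2619.

£29,570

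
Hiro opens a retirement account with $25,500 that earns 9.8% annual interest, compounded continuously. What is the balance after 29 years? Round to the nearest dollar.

$437,326

A = P·e^(rt) = 25,500·e^(0.098·29) = 25,500·e^2.842.
e^2.842 ≈ 17.1500313226, so A ≈ 437,325.7987.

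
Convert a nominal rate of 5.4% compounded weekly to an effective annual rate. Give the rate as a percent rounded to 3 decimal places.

5.546%

EAR = (1 + 5.4%/52)^52 − 1 = (1 + 0.00103846)^52 − 1.
(1 + 0.00103846)^52 ≈ 1.055455, so EAR ≈ 5.54550%.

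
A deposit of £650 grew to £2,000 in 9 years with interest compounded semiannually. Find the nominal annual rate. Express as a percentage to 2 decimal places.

The 18-period growth factor is 2,000/650 = 3.07692.
r/2 = 3.07692^(1/18) − 1 ≈ 0.0644312, so r ≈ 2·0.0644312 = 12.88624%.

12.89%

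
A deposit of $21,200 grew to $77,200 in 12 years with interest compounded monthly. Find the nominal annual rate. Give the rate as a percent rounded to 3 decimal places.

(1 + r/12)^144 = 77,200/21,200 = 3.64151.
1 + r/12 = 3.64151^(1/144) ≈ 1.009015, so r/12 ≈ 0.00901538.
r ≈ 12·0.00901538 = 10.81846%.

10.818%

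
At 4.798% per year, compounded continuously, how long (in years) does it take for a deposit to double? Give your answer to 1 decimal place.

14.4 years

e^(0.04798t) = 2, so 0.04798t = ln 2 ≈ 0.69315.
t ≈ 0.69315/0.04798 ≈ 14.4466.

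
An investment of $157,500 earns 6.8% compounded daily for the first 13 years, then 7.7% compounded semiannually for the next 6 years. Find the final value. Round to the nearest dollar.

$599,845

After 13 years at 6.8%: 157,500 × 2.42036332941 ≈ 381,207.2244.
Then 6 years at 7.7%: 381,207.2244 × 1.57354080844 ≈ 599,845.1240.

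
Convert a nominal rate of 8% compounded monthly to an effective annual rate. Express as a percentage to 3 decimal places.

8.300%

One year is 12 periods at 0.00666667 each: (1 + 0.00666667)^12 ≈ 1.083.
EAR = 1.083 − 1 ≈ 8.29995%.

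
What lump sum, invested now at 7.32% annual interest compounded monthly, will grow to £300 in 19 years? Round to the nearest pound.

£75

Periodic rate = 7.32%/12 = 0.0061; 228 periods.
P = 300/(1 + 0.0061)^228 ≈ 300/4.00112364 ≈ 74.9789.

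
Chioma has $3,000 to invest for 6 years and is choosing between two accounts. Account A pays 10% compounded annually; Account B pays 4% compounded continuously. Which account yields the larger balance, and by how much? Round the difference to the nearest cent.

Account A, by $1,500.94

A: (1 + 0.1)^6 ≈ 1.771561, so 3,000 × 1.771561 ≈ 5,314.6830.
B: e^(0.04·6) = e^0.24 ≈ 1.27124915, so 3,000 × 1.27124915 ≈ 3,813.7475.
Difference ≈ 1,500.9355 in favor of A.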